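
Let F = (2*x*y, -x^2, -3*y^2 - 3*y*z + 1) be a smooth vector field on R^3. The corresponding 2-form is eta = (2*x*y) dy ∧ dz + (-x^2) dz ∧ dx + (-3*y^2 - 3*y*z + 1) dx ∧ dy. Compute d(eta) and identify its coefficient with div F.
d(eta) = (-y) dx ∧ dy ∧ dz; div F = -y

For a 2-form in R^3 of the form above, applying d gives a 3-form with coefficient ∂P/∂x + ∂Q/∂y + ∂R/∂z:
  ∂P/∂x = 2*y
  ∂Q/∂y = 0
  ∂R/∂z = -3*y
Sum = -y, which is exactly div F.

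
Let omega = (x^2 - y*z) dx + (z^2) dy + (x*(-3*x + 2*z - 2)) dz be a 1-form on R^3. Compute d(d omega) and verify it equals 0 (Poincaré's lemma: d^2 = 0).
d(d omega) = 0

Step 1: d omega = sum_{i<j} (∂f_j/∂x_i - ∂f_i/∂x_j) dx_i ∧ dx_j:
  coeff of dx ∧ dy: z
  coeff of dx ∧ dz: -6*x + y + 2*z - 2
  coeff of dy ∧ dz: -2*z
Step 2: Apply d again to each 2-form coefficient. The only possible 3-form in R^3 is dx ∧ dy ∧ dz, with coefficient
  ∂(coeff of dy∧dz)/∂x - ∂(coeff of dx∧dz)/∂y + ∂(coeff of dx∧dy)/∂z
  = ∂/∂x (-2*z) - ∂/∂y (-6*x + y + 2*z - 2) + ∂/∂z (z).
Each of these terms simplifies to sums of mixed partials that cancel in pairs. The result is 0 (by equality of mixed partials for smooth functions — Schwarz / Clairaut).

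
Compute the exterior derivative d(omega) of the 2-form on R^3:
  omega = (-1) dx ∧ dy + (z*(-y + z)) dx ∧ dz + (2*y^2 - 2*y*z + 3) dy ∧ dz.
d(omega) = (z) dx ∧ dy ∧ dz

For a 2-form omega = sum_{i<j} g_{ij} dx_i ∧ dx_j, the exterior derivative is
  d(omega) = sum_{i<j} d(g_{ij}) ∧ dx_i ∧ dx_j = sum_{i<j, k} (∂g_{ij}/∂x_k) dx_k ∧ dx_i ∧ dx_j.
Expand each term, using dx_k ∧ dx_i ∧ dx_j = sgn(permutation) dx_{(a)} ∧ dx_{(b)} ∧ dx_{(c)} with (a < b < c) sorted:
  d(z*(-y + z)) includes (∂/∂y)(z*(-y + z)) dy = (-z) dy, which multiplied by dx ∧ dz gives (z) dx ∧ dy ∧ dz
Collecting like 3-forms: d(omega) = (z) dx ∧ dy ∧ dz.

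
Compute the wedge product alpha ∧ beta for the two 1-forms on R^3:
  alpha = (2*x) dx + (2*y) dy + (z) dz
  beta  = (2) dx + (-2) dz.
alpha ∧ beta = (-4*x - 2*z) dx ∧ dz + (-4*y) dx ∧ dy + (-4*y) dy ∧ dz

Distribute the wedge, using dx_i ∧ dx_j = -dx_j ∧ dx_i and dx_i ∧ dx_i = 0. For each pair (i, j) with i < j, the coefficient of dx_i ∧ dx_j in alpha ∧ beta is (alpha_i * beta_j - alpha_j * beta_i). Collecting: alpha ∧ beta = (-4*x - 2*z) dx ∧ dz + (-4*y) dx ∧ dy + (-4*y) dy ∧ dz.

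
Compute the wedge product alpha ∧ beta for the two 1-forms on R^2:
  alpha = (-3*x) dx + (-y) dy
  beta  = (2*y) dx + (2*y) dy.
alpha ∧ beta = (2*y*(-3*x + y)) dx ∧ dy

Distribute the wedge, using dx_i ∧ dx_j = -dx_j ∧ dx_i and dx_i ∧ dx_i = 0. For each pair (i, j) with i < j, the coefficient of dx_i ∧ dx_j in alpha ∧ beta is (alpha_i * beta_j - alpha_j * beta_i). Collecting: alpha ∧ beta = (2*y*(-3*x + y)) dx ∧ dy.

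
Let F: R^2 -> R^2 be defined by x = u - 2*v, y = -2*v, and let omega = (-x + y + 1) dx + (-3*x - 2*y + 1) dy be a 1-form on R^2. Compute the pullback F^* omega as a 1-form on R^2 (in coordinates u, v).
F^* omega = (1 - u) du + (8*u - 20*v - 4) dv

Using F^*(f dg) = (f ∘ F) d(g ∘ F), substitute each coordinate x_i by F_i(u, v) in f_i, and replace dx_i by d F_i = (∂F_i/∂u) du + (∂F_i/∂v) dv.
  For the x component: f_1(F) = 1 - u; d F_1 = (1) du + (-2) dv
  For the y component: f_2(F) = -3*u + 10*v + 1; d F_2 = (0) du + (-2) dv
Combining and collecting du, dv coefficients:
  coeff of du: 1 - u
  coeff of dv: 8*u - 20*v - 4
F^* omega = (1 - u) du + (8*u - 20*v - 4) dv.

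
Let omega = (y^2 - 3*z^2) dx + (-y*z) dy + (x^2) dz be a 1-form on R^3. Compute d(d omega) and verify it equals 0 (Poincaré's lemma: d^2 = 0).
d(d omega) = 0

Step 1: d omega = sum_{i<j} (∂f_j/∂x_i - ∂f_i/∂x_j) dx_i ∧ dx_j:
  coeff of dx ∧ dy: -2*y
  coeff of dx ∧ dz: 2*x + 6*z
  coeff of dy ∧ dz: y
Step 2: Apply d again to each 2-form coefficient. The only possible 3-form in R^3 is dx ∧ dy ∧ dz, with coefficient
  ∂(coeff of dy∧dz)/∂x - ∂(coeff of dx∧dz)/∂y + ∂(coeff of dx∧dy)/∂z
  = ∂/∂x (y) - ∂/∂y (2*x + 6*z) + ∂/∂z (-2*y).
Each of these terms simplifies to sums of mixed partials that cancel in pairs. The result is 0 (by equality of mixed partials for smooth functions — Schwarz / Clairaut).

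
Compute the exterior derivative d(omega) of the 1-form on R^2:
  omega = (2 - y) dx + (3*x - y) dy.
d(omega) = (4) dx ∧ dy

For a 1-form omega = sum_i f_i dx_i, the exterior derivative is
  d(omega) = sum_{i < j} (∂f_j/∂x_i - ∂f_i/∂x_j) dx_i ∧ dx_j.
  coefficient of dx ∧ dy: ∂f_2/∂x - ∂f_1/∂y = ∂(3*x - y)/∂x - ∂(2 - y)/∂y = 4
Assembling: d(omega) = (4) dx ∧ dy.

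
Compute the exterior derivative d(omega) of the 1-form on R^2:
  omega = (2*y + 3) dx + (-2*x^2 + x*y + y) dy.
d(omega) = (-4*x + y - 2) dx ∧ dy

For a 1-form omega = sum_i f_i dx_i, the exterior derivative is
  d(omega) = sum_{i < j} (∂f_j/∂x_i - ∂f_i/∂x_j) dx_i ∧ dx_j.
  coefficient of dx ∧ dy: ∂f_2/∂x - ∂f_1/∂y = ∂(-2*x^2 + x*y + y)/∂x - ∂(2*y + 3)/∂y = -4*x + y - 2
Assembling: d(omega) = (-4*x + y - 2) dx ∧ dy.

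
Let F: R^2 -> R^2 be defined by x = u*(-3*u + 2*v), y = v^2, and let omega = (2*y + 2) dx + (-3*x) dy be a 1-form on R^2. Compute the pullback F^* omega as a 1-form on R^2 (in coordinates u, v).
F^* omega = (-12*u*v^2 - 12*u + 4*v^3 + 4*v) du + (2*u*(9*u*v - 4*v^2 + 2)) dv

Using F^*(f dg) = (f ∘ F) d(g ∘ F), substitute each coordinate x_i by F_i(u, v) in f_i, and replace dx_i by d F_i = (∂F_i/∂u) du + (∂F_i/∂v) dv.
  For the x component: f_1(F) = 2*v^2 + 2; d F_1 = (-6*u + 2*v) du + (2*u) dv
  For the y component: f_2(F) = 3*u*(3*u - 2*v); d F_2 = (0) du + (2*v) dv
Combining and collecting du, dv coefficients:
  coeff of du: -12*u*v^2 - 12*u + 4*v^3 + 4*v
  coeff of dv: 2*u*(9*u*v - 4*v^2 + 2)
F^* omega = (-12*u*v^2 - 12*u + 4*v^3 + 4*v) du + (2*u*(9*u*v - 4*v^2 + 2)) dv.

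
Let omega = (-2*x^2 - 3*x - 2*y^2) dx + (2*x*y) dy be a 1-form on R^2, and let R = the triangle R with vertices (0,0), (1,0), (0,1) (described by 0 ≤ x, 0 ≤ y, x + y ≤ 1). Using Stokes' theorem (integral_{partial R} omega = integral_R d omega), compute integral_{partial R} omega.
integral_(partial R) omega = 1

Stokes: integral_partial_R omega = integral_R d omega with d omega = (∂Q/∂x - ∂P/∂y) dx ∧ dy.
  ∂Q/∂x = 2*y
  ∂P/∂y = -4*y
  integrand = ∂Q/∂x - ∂P/∂y = 6*y.
Integrating over R: integral_0^1 integral_0^{1-x} (6*y) dy dx = 1.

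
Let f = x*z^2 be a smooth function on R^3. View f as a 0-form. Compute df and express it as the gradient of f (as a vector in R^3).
df = (z^2) dx + (0) dy + (2*x*z) dz; grad f = (z^2, 0, 2*x*z)

For a 0-form f, d f = (∂f/∂x) dx + (∂f/∂y) dy + (∂f/∂z) dz. The components of the vector representation are exactly the entries of grad f in Cartesian coordinates:
  ∂f/∂x = z^2
  ∂f/∂y = 0
  ∂f/∂z = 2*x*z.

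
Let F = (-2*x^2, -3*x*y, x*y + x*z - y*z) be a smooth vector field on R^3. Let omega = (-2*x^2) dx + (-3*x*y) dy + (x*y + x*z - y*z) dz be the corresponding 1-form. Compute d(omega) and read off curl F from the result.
d(omega) = (x - z) dy ∧ dz + (-y - z) dz ∧ dx + (-3*y) dx ∧ dy; curl F = (x - z, -y - z, -3*y)

d omega = sum_{i<j} (∂f_j/∂x_i - ∂f_i/∂x_j) dx_i ∧ dx_j. Under the identification (dy ∧ dz, dz ∧ dx, dx ∧ dy) ↔ (e_x, e_y, e_z), the coefficients are exactly the components of curl F. Compute:
  ∂R/∂y - ∂Q/∂z = (x - z) - (0) = x - z
  ∂P/∂z - ∂R/∂x = (0) - (y + z) = -y - z
  ∂Q/∂x - ∂P/∂y = (-3*y) - (0) = -3*y.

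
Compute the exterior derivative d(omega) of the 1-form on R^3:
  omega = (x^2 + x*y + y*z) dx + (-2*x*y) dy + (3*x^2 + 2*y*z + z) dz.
d(omega) = (-x - 2*y - z) dx ∧ dy + (6*x - y) dx ∧ dz + (2*z) dy ∧ dz

For a 1-form omega = sum_i f_i dx_i, the exterior derivative is
  d(omega) = sum_{i < j} (∂f_j/∂x_i - ∂f_i/∂x_j) dx_i ∧ dx_j.
  coefficient of dx ∧ dy: ∂f_2/∂x - ∂f_1/∂y = ∂(-2*x*y)/∂x - ∂(x^2 + x*y + y*z)/∂y = -x - 2*y - z
  coefficient of dx ∧ dz: ∂f_3/∂x - ∂f_1/∂z = ∂(3*x^2 + 2*y*z + z)/∂x - ∂(x^2 + x*y + y*z)/∂z = 6*x - y
  coefficient of dy ∧ dz: ∂f_3/∂y - ∂f_2/∂z = ∂(3*x^2 + 2*y*z + z)/∂y - ∂(-2*x*y)/∂z = 2*z
Assembling: d(omega) = (-x - 2*y - z) dx ∧ dy + (6*x - y) dx ∧ dz + (2*z) dy ∧ dz.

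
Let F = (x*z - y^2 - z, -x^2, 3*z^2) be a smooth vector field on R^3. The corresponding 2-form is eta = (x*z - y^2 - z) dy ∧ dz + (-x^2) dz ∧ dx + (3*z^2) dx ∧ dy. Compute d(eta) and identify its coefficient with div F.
d(eta) = (7*z) dx ∧ dy ∧ dz; div F = 7*z

For a 2-form in R^3 of the form above, applying d gives a 3-form with coefficient ∂P/∂x + ∂Q/∂y + ∂R/∂z:
  ∂P/∂x = z
  ∂Q/∂y = 0
  ∂R/∂z = 6*z
Sum = 7*z, which is exactly div F.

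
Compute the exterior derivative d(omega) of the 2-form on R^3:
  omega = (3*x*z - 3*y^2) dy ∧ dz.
d(omega) = (3*z) dx ∧ dy ∧ dz

For a 2-form omega = sum_{i<j} g_{ij} dx_i ∧ dx_j, the exterior derivative is
  d(omega) = sum_{i<j} d(g_{ij}) ∧ dx_i ∧ dx_j = sum_{i<j, k} (∂g_{ij}/∂x_k) dx_k ∧ dx_i ∧ dx_j.
Expand each term, using dx_k ∧ dx_i ∧ dx_j = sgn(permutation) dx_{(a)} ∧ dx_{(b)} ∧ dx_{(c)} with (a < b < c) sorted:
  d(3*x*z - 3*y^2) includes (∂/∂x)(3*x*z - 3*y^2) dx = (3*z) dx, which multiplied by dy ∧ dz gives (3*z) dx ∧ dy ∧ dz
Collecting like 3-forms: d(omega) = (3*z) dx ∧ dy ∧ dz.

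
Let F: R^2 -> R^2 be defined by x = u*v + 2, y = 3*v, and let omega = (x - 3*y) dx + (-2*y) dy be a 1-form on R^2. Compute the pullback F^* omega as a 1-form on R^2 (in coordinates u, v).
F^* omega = (v*(u*v - 9*v + 2)) du + (u^2*v - 9*u*v + 2*u - 18*v) dv

Using F^*(f dg) = (f ∘ F) d(g ∘ F), substitute each coordinate x_i by F_i(u, v) in f_i, and replace dx_i by d F_i = (∂F_i/∂u) du + (∂F_i/∂v) dv.
  For the x component: f_1(F) = u*v - 9*v + 2; d F_1 = (v) du + (u) dv
  For the y component: f_2(F) = -6*v; d F_2 = (0) du + (3) dv
Combining and collecting du, dv coefficients:
  coeff of du: v*(u*v - 9*v + 2)
  coeff of dv: u^2*v - 9*u*v + 2*u - 18*v
F^* omega = (v*(u*v - 9*v + 2)) du + (u^2*v - 9*u*v + 2*u - 18*v) dv.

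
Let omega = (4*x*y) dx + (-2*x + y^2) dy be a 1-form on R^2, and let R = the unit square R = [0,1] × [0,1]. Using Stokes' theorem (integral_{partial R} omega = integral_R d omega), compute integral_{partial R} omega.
integral_(partial R) omega = -4

Stokes: integral_partial_R omega = integral_R d omega with d omega = (∂Q/∂x - ∂P/∂y) dx ∧ dy.
  ∂Q/∂x = -2
  ∂P/∂y = 4*x
  integrand = ∂Q/∂x - ∂P/∂y = -4*x - 2.
Integrating over R: integral_0^1 integral_0^1 (-4*x - 2) dx dy = -4.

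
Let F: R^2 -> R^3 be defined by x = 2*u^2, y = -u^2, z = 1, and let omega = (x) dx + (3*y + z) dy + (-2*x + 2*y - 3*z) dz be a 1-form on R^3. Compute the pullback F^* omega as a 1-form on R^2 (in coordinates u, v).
F^* omega = (14*u^3 - 2*u) du

Using F^*(f dg) = (f ∘ F) d(g ∘ F), substitute each coordinate x_i by F_i(u, v) in f_i, and replace dx_i by d F_i = (∂F_i/∂u) du + (∂F_i/∂v) dv.
  For the x component: f_1(F) = 2*u^2; d F_1 = (4*u) du + (0) dv
  For the y component: f_2(F) = 1 - 3*u^2; d F_2 = (-2*u) du + (0) dv
  For the z component: f_3(F) = -6*u^2 - 3; d F_3 = (0) du + (0) dv
Combining and collecting du, dv coefficients:
  coeff of du: 14*u^3 - 2*u
  coeff of dv: 0
F^* omega = (14*u^3 - 2*u) du.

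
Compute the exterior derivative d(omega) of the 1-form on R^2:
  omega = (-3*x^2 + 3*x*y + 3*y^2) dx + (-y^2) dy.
d(omega) = (-3*x - 6*y) dx ∧ dy

For a 1-form omega = sum_i f_i dx_i, the exterior derivative is
  d(omega) = sum_{i < j} (∂f_j/∂x_i - ∂f_i/∂x_j) dx_i ∧ dx_j.
  coefficient of dx ∧ dy: ∂f_2/∂x - ∂f_1/∂y = ∂(-y^2)/∂x - ∂(-3*x^2 + 3*x*y + 3*y^2)/∂y = -3*x - 6*y
Assembling: d(omega) = (-3*x - 6*y) dx ∧ dy.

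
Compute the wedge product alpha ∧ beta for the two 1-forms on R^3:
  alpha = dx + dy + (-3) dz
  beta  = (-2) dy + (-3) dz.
alpha ∧ beta = (-2) dx ∧ dy + (-3) dx ∧ dz + (-9) dy ∧ dz

Distribute the wedge, using dx_i ∧ dx_j = -dx_j ∧ dx_i and dx_i ∧ dx_i = 0. For each pair (i, j) with i < j, the coefficient of dx_i ∧ dx_j in alpha ∧ beta is (alpha_i * beta_j - alpha_j * beta_i). Collecting: alpha ∧ beta = (-2) dx ∧ dy + (-3) dx ∧ dz + (-9) dy ∧ dz.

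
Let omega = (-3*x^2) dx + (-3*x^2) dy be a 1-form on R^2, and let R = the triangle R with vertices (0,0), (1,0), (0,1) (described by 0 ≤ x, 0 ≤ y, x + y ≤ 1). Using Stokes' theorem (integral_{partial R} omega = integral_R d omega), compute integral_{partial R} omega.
integral_(partial R) omega = -1

Stokes: integral_partial_R omega = integral_R d omega with d omega = (∂Q/∂x - ∂P/∂y) dx ∧ dy.
  ∂Q/∂x = -6*x
  ∂P/∂y = 0
  integrand = ∂Q/∂x - ∂P/∂y = -6*x.
Integrating over R: integral_0^1 integral_0^{1-x} (-6*x) dy dx = -1.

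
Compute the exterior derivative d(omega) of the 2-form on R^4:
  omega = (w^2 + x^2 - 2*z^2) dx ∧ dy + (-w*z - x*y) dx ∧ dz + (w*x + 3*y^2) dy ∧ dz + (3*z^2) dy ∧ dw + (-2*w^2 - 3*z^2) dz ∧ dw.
d(omega) = (w + x - 4*z) dx ∧ dy ∧ dz + (2*w) dx ∧ dy ∧ dw + (-z) dx ∧ dz ∧ dw + (x - 6*z) dy ∧ dz ∧ dw

For a 2-form omega = sum_{i<j} g_{ij} dx_i ∧ dx_j, the exterior derivative is
  d(omega) = sum_{i<j} d(g_{ij}) ∧ dx_i ∧ dx_j = sum_{i<j, k} (∂g_{ij}/∂x_k) dx_k ∧ dx_i ∧ dx_j.
Expand each term, using dx_k ∧ dx_i ∧ dx_j = sgn(permutation) dx_{(a)} ∧ dx_{(b)} ∧ dx_{(c)} with (a < b < c) sorted:
  d(w^2 + x^2 - 2*z^2) includes (∂/∂z)(w^2 + x^2 - 2*z^2) dz = (-4*z) dz, which multiplied by dx ∧ dy gives (-4*z) dx ∧ dy ∧ dz
  d(w^2 + x^2 - 2*z^2) includes (∂/∂w)(w^2 + x^2 - 2*z^2) dw = (2*w) dw, which multiplied by dx ∧ dy gives (2*w) dx ∧ dy ∧ dw
  d(-w*z - x*y) includes (∂/∂y)(-w*z - x*y) dy = (-x) dy, which multiplied by dx ∧ dz gives (x) dx ∧ dy ∧ dz
  d(-w*z - x*y) includes (∂/∂w)(-w*z - x*y) dw = (-z) dw, which multiplied by dx ∧ dz gives (-z) dx ∧ dz ∧ dw
  d(w*x + 3*y^2) includes (∂/∂x)(w*x + 3*y^2) dx = (w) dx, which multiplied by dy ∧ dz gives (w) dx ∧ dy ∧ dz
  d(w*x + 3*y^2) includes (∂/∂w)(w*x + 3*y^2) dw = (x) dw, which multiplied by dy ∧ dz gives (x) dy ∧ dz ∧ dw
  d(3*z^2) includes (∂/∂z)(3*z^2) dz = (6*z) dz, which multiplied by dy ∧ dw gives (-6*z) dy ∧ dz ∧ dw
Collecting like 3-forms: d(omega) = (w + x - 4*z) dx ∧ dy ∧ dz + (2*w) dx ∧ dy ∧ dw + (-z) dx ∧ dz ∧ dw + (x - 6*z) dy ∧ dz ∧ dw.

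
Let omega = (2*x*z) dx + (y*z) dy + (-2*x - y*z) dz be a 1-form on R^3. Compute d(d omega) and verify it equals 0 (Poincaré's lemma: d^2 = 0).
d(d omega) = 0

Step 1: d omega = sum_{i<j} (∂f_j/∂x_i - ∂f_i/∂x_j) dx_i ∧ dx_j:
  coeff of dx ∧ dy: 0
  coeff of dx ∧ dz: -2*x - 2
  coeff of dy ∧ dz: -y - z
Step 2: Apply d again to each 2-form coefficient. The only possible 3-form in R^3 is dx ∧ dy ∧ dz, with coefficient
  ∂(coeff of dy∧dz)/∂x - ∂(coeff of dx∧dz)/∂y + ∂(coeff of dx∧dy)/∂z
  = ∂/∂x (-y - z) - ∂/∂y (-2*x - 2) + ∂/∂z (0).
Each of these terms simplifies to sums of mixed partials that cancel in pairs. The result is 0 (by equality of mixed partials for smooth functions — Schwarz / Clairaut).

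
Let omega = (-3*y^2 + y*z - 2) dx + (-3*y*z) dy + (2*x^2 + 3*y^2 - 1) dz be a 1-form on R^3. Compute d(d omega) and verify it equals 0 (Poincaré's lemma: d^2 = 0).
d(d omega) = 0

Step 1: d omega = sum_{i<j} (∂f_j/∂x_i - ∂f_i/∂x_j) dx_i ∧ dx_j:
  coeff of dx ∧ dy: 6*y - z
  coeff of dx ∧ dz: 4*x - y
  coeff of dy ∧ dz: 9*y
Step 2: Apply d again to each 2-form coefficient. The only possible 3-form in R^3 is dx ∧ dy ∧ dz, with coefficient
  ∂(coeff of dy∧dz)/∂x - ∂(coeff of dx∧dz)/∂y + ∂(coeff of dx∧dy)/∂z
  = ∂/∂x (9*y) - ∂/∂y (4*x - y) + ∂/∂z (6*y - z).
Each of these terms simplifies to sums of mixed partials that cancel in pairs. The result is 0 (by equality of mixed partials for smooth functions — Schwarz / Clairaut).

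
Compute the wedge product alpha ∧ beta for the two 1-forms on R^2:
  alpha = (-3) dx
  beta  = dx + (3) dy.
alpha ∧ beta = (-9) dx ∧ dy

Distribute the wedge, using dx_i ∧ dx_j = -dx_j ∧ dx_i and dx_i ∧ dx_i = 0. For each pair (i, j) with i < j, the coefficient of dx_i ∧ dx_j in alpha ∧ beta is (alpha_i * beta_j - alpha_j * beta_i). Collecting: alpha ∧ beta = (-9) dx ∧ dy.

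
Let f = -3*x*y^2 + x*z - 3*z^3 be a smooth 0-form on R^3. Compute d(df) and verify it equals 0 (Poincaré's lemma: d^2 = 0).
d(df) = 0

Step 1: df = sum_i (∂f/∂x_i) dx_i = (-3*y^2 + z) dx + (-6*x*y) dy + (x - 9*z^2) dz.
Step 2: Apply d again. Using the 1-form formula, the coefficient of dx ∧ dy in d(df) is ∂^2 f/∂x ∂y - ∂^2 f/∂y ∂x = (-6*y) - (-6*y) = 0 (equality of mixed partials for smooth f).
Similarly for dx ∧ dz and dy ∧ dz — all coefficients vanish. So d(df) = 0.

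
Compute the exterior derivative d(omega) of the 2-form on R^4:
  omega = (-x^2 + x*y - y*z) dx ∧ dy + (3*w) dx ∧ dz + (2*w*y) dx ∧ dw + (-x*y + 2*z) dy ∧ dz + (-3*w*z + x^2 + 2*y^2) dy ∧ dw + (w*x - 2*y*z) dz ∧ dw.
d(omega) = (-2*y) dx ∧ dy ∧ dz + (w + 3) dx ∧ dz ∧ dw + (-2*w + 2*x) dx ∧ dy ∧ dw + (3*w - 2*z) dy ∧ dz ∧ dw

For a 2-form omega = sum_{i<j} g_{ij} dx_i ∧ dx_j, the exterior derivative is
  d(omega) = sum_{i<j} d(g_{ij}) ∧ dx_i ∧ dx_j = sum_{i<j, k} (∂g_{ij}/∂x_k) dx_k ∧ dx_i ∧ dx_j.
Expand each term, using dx_k ∧ dx_i ∧ dx_j = sgn(permutation) dx_{(a)} ∧ dx_{(b)} ∧ dx_{(c)} with (a < b < c) sorted:
  d(-x^2 + x*y - y*z) includes (∂/∂z)(-x^2 + x*y - y*z) dz = (-y) dz, which multiplied by dx ∧ dy gives (-y) dx ∧ dy ∧ dz
  d(3*w) includes (∂/∂w)(3*w) dw = (3) dw, which multiplied by dx ∧ dz gives (3) dx ∧ dz ∧ dw
  d(2*w*y) includes (∂/∂y)(2*w*y) dy = (2*w) dy, which multiplied by dx ∧ dw gives (-2*w) dx ∧ dy ∧ dw
  d(-x*y + 2*z) includes (∂/∂x)(-x*y + 2*z) dx = (-y) dx, which multiplied by dy ∧ dz gives (-y) dx ∧ dy ∧ dz
  d(-3*w*z + x^2 + 2*y^2) includes (∂/∂x)(-3*w*z + x^2 + 2*y^2) dx = (2*x) dx, which multiplied by dy ∧ dw gives (2*x) dx ∧ dy ∧ dw
  d(-3*w*z + x^2 + 2*y^2) includes (∂/∂z)(-3*w*z + x^2 + 2*y^2) dz = (-3*w) dz, which multiplied by dy ∧ dw gives (3*w) dy ∧ dz ∧ dw
  d(w*x - 2*y*z) includes (∂/∂x)(w*x - 2*y*z) dx = (w) dx, which multiplied by dz ∧ dw gives (w) dx ∧ dz ∧ dw
  d(w*x - 2*y*z) includes (∂/∂y)(w*x - 2*y*z) dy = (-2*z) dy, which multiplied by dz ∧ dw gives (-2*z) dy ∧ dz ∧ dw
Collecting like 3-forms: d(omega) = (-2*y) dx ∧ dy ∧ dz + (w + 3) dx ∧ dz ∧ dw + (-2*w + 2*x) dx ∧ dy ∧ dw + (3*w - 2*z) dy ∧ dz ∧ dw.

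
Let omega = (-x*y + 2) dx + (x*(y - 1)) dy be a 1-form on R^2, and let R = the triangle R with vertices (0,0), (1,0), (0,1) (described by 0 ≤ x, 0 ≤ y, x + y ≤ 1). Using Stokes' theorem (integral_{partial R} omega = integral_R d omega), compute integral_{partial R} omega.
integral_(partial R) omega = -1/6

Stokes: integral_partial_R omega = integral_R d omega with d omega = (∂Q/∂x - ∂P/∂y) dx ∧ dy.
  ∂Q/∂x = y - 1
  ∂P/∂y = -x
  integrand = ∂Q/∂x - ∂P/∂y = x + y - 1.
Integrating over R: integral_0^1 integral_0^{1-x} (x + y - 1) dy dx = -1/6.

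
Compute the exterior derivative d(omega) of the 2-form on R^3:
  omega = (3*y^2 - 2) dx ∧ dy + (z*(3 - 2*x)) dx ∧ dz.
d(omega) = 0

For a 2-form omega = sum_{i<j} g_{ij} dx_i ∧ dx_j, the exterior derivative is
  d(omega) = sum_{i<j} d(g_{ij}) ∧ dx_i ∧ dx_j = sum_{i<j, k} (∂g_{ij}/∂x_k) dx_k ∧ dx_i ∧ dx_j.
Expand each term, using dx_k ∧ dx_i ∧ dx_j = sgn(permutation) dx_{(a)} ∧ dx_{(b)} ∧ dx_{(c)} with (a < b < c) sorted:

Collecting like 3-forms: d(omega) = 0.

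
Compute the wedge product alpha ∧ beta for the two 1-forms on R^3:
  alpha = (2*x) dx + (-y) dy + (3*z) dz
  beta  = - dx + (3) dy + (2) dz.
alpha ∧ beta = (6*x - y) dx ∧ dy + (4*x + 3*z) dx ∧ dz + (-2*y - 9*z) dy ∧ dz

Distribute the wedge, using dx_i ∧ dx_j = -dx_j ∧ dx_i and dx_i ∧ dx_i = 0. For each pair (i, j) with i < j, the coefficient of dx_i ∧ dx_j in alpha ∧ beta is (alpha_i * beta_j - alpha_j * beta_i). Collecting: alpha ∧ beta = (6*x - y) dx ∧ dy + (4*x + 3*z) dx ∧ dz + (-2*y - 9*z) dy ∧ dz.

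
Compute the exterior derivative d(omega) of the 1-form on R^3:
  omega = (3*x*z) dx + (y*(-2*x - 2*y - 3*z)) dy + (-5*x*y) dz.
d(omega) = (-2*y) dx ∧ dy + (-3*x - 5*y) dx ∧ dz + (-5*x + 3*y) dy ∧ dz

For a 1-form omega = sum_i f_i dx_i, the exterior derivative is
  d(omega) = sum_{i < j} (∂f_j/∂x_i - ∂f_i/∂x_j) dx_i ∧ dx_j.
  coefficient of dx ∧ dy: ∂f_2/∂x - ∂f_1/∂y = ∂(y*(-2*x - 2*y - 3*z))/∂x - ∂(3*x*z)/∂y = -2*y
  coefficient of dx ∧ dz: ∂f_3/∂x - ∂f_1/∂z = ∂(-5*x*y)/∂x - ∂(3*x*z)/∂z = -3*x - 5*y
  coefficient of dy ∧ dz: ∂f_3/∂y - ∂f_2/∂z = ∂(-5*x*y)/∂y - ∂(y*(-2*x - 2*y - 3*z))/∂z = -5*x + 3*y
Assembling: d(omega) = (-2*y) dx ∧ dy + (-3*x - 5*y) dx ∧ dz + (-5*x + 3*y) dy ∧ dz.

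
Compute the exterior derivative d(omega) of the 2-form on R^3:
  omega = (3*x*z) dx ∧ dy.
d(omega) = (3*x) dx ∧ dy ∧ dz

For a 2-form omega = sum_{i<j} g_{ij} dx_i ∧ dx_j, the exterior derivative is
  d(omega) = sum_{i<j} d(g_{ij}) ∧ dx_i ∧ dx_j = sum_{i<j, k} (∂g_{ij}/∂x_k) dx_k ∧ dx_i ∧ dx_j.
Expand each term, using dx_k ∧ dx_i ∧ dx_j = sgn(permutation) dx_{(a)} ∧ dx_{(b)} ∧ dx_{(c)} with (a < b < c) sorted:
  d(3*x*z) includes (∂/∂z)(3*x*z) dz = (3*x) dz, which multiplied by dx ∧ dy gives (3*x) dx ∧ dy ∧ dz
Collecting like 3-forms: d(omega) = (3*x) dx ∧ dy ∧ dz.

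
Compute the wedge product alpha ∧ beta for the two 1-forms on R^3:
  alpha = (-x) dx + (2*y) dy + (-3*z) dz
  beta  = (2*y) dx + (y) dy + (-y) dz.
alpha ∧ beta = (-y*(x + 4*y)) dx ∧ dy + (y*(x + 6*z)) dx ∧ dz + (y*(-2*y + 3*z)) dy ∧ dz

Distribute the wedge, using dx_i ∧ dx_j = -dx_j ∧ dx_i and dx_i ∧ dx_i = 0. For each pair (i, j) with i < j, the coefficient of dx_i ∧ dx_j in alpha ∧ beta is (alpha_i * beta_j - alpha_j * beta_i). Collecting: alpha ∧ beta = (-y*(x + 4*y)) dx ∧ dy + (y*(x + 6*z)) dx ∧ dz + (y*(-2*y + 3*z)) dy ∧ dz.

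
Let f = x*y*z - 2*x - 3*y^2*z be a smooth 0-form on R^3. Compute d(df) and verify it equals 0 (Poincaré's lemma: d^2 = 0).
d(df) = 0

Step 1: df = sum_i (∂f/∂x_i) dx_i = (y*z - 2) dx + (z*(x - 6*y)) dy + (y*(x - 3*y)) dz.
Step 2: Apply d again. Using the 1-form formula, the coefficient of dx ∧ dy in d(df) is ∂^2 f/∂x ∂y - ∂^2 f/∂y ∂x = (z) - (z) = 0 (equality of mixed partials for smooth f).
Similarly for dx ∧ dz and dy ∧ dz — all coefficients vanish. So d(df) = 0.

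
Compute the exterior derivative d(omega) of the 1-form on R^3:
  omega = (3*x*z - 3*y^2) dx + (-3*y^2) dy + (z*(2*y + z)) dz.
d(omega) = (6*y) dx ∧ dy + (-3*x) dx ∧ dz + (2*z) dy ∧ dz

For a 1-form omega = sum_i f_i dx_i, the exterior derivative is
  d(omega) = sum_{i < j} (∂f_j/∂x_i - ∂f_i/∂x_j) dx_i ∧ dx_j.
  coefficient of dx ∧ dy: ∂f_2/∂x - ∂f_1/∂y = ∂(-3*y^2)/∂x - ∂(3*x*z - 3*y^2)/∂y = 6*y
  coefficient of dx ∧ dz: ∂f_3/∂x - ∂f_1/∂z = ∂(z*(2*y + z))/∂x - ∂(3*x*z - 3*y^2)/∂z = -3*x
  coefficient of dy ∧ dz: ∂f_3/∂y - ∂f_2/∂z = ∂(z*(2*y + z))/∂y - ∂(-3*y^2)/∂z = 2*z
Assembling: d(omega) = (6*y) dx ∧ dy + (-3*x) dx ∧ dz + (2*z) dy ∧ dz.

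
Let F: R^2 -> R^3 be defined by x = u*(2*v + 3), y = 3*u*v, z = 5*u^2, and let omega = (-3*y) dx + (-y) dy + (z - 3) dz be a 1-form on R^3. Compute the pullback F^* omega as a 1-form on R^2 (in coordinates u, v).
F^* omega = (u*(50*u^2 - 27*v^2 - 27*v - 30)) du + (-27*u^2*v) dv

Using F^*(f dg) = (f ∘ F) d(g ∘ F), substitute each coordinate x_i by F_i(u, v) in f_i, and replace dx_i by d F_i = (∂F_i/∂u) du + (∂F_i/∂v) dv.
  For the x component: f_1(F) = -9*u*v; d F_1 = (2*v + 3) du + (2*u) dv
  For the y component: f_2(F) = -3*u*v; d F_2 = (3*v) du + (3*u) dv
  For the z component: f_3(F) = 5*u^2 - 3; d F_3 = (10*u) du + (0) dv
Combining and collecting du, dv coefficients:
  coeff of du: u*(50*u^2 - 27*v^2 - 27*v - 30)
  coeff of dv: -27*u^2*v
F^* omega = (u*(50*u^2 - 27*v^2 - 27*v - 30)) du + (-27*u^2*v) dv.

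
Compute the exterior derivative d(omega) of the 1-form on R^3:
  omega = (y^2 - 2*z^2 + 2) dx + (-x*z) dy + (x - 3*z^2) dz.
d(omega) = (-2*y - z) dx ∧ dy + (4*z + 1) dx ∧ dz + (x) dy ∧ dz

For a 1-form omega = sum_i f_i dx_i, the exterior derivative is
  d(omega) = sum_{i < j} (∂f_j/∂x_i - ∂f_i/∂x_j) dx_i ∧ dx_j.
  coefficient of dx ∧ dy: ∂f_2/∂x - ∂f_1/∂y = ∂(-x*z)/∂x - ∂(y^2 - 2*z^2 + 2)/∂y = -2*y - z
  coefficient of dx ∧ dz: ∂f_3/∂x - ∂f_1/∂z = ∂(x - 3*z^2)/∂x - ∂(y^2 - 2*z^2 + 2)/∂z = 4*z + 1
  coefficient of dy ∧ dz: ∂f_3/∂y - ∂f_2/∂z = ∂(x - 3*z^2)/∂y - ∂(-x*z)/∂z = x
Assembling: d(omega) = (-2*y - z) dx ∧ dy + (4*z + 1) dx ∧ dz + (x) dy ∧ dz.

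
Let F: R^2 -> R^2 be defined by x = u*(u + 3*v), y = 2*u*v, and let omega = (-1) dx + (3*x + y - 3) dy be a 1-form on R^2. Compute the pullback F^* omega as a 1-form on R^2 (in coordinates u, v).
F^* omega = (6*u^2*v + 22*u*v^2 - 2*u - 9*v) du + (u*(6*u^2 + 22*u*v - 9)) dv

Using F^*(f dg) = (f ∘ F) d(g ∘ F), substitute each coordinate x_i by F_i(u, v) in f_i, and replace dx_i by d F_i = (∂F_i/∂u) du + (∂F_i/∂v) dv.
  For the x component: f_1(F) = -1; d F_1 = (2*u + 3*v) du + (3*u) dv
  For the y component: f_2(F) = 3*u^2 + 11*u*v - 3; d F_2 = (2*v) du + (2*u) dv
Combining and collecting du, dv coefficients:
  coeff of du: 6*u^2*v + 22*u*v^2 - 2*u - 9*v
  coeff of dv: u*(6*u^2 + 22*u*v - 9)
F^* omega = (6*u^2*v + 22*u*v^2 - 2*u - 9*v) du + (u*(6*u^2 + 22*u*v - 9)) dv.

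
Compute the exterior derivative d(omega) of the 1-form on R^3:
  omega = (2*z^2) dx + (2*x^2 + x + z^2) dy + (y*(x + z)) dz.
d(omega) = (4*x + 1) dx ∧ dy + (y - 4*z) dx ∧ dz + (x - z) dy ∧ dz

For a 1-form omega = sum_i f_i dx_i, the exterior derivative is
  d(omega) = sum_{i < j} (∂f_j/∂x_i - ∂f_i/∂x_j) dx_i ∧ dx_j.
  coefficient of dx ∧ dy: ∂f_2/∂x - ∂f_1/∂y = ∂(2*x^2 + x + z^2)/∂x - ∂(2*z^2)/∂y = 4*x + 1
  coefficient of dx ∧ dz: ∂f_3/∂x - ∂f_1/∂z = ∂(y*(x + z))/∂x - ∂(2*z^2)/∂z = y - 4*z
  coefficient of dy ∧ dz: ∂f_3/∂y - ∂f_2/∂z = ∂(y*(x + z))/∂y - ∂(2*x^2 + x + z^2)/∂z = x - z
Assembling: d(omega) = (4*x + 1) dx ∧ dy + (y - 4*z) dx ∧ dz + (x - z) dy ∧ dz.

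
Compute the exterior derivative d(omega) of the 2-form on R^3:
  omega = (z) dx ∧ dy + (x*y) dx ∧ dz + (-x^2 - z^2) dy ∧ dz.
d(omega) = (1 - 3*x) dx ∧ dy ∧ dz

For a 2-form omega = sum_{i<j} g_{ij} dx_i ∧ dx_j, the exterior derivative is
  d(omega) = sum_{i<j} d(g_{ij}) ∧ dx_i ∧ dx_j = sum_{i<j, k} (∂g_{ij}/∂x_k) dx_k ∧ dx_i ∧ dx_j.
Expand each term, using dx_k ∧ dx_i ∧ dx_j = sgn(permutation) dx_{(a)} ∧ dx_{(b)} ∧ dx_{(c)} with (a < b < c) sorted:
  d(z) includes (∂/∂z)(z) dz = (1) dz, which multiplied by dx ∧ dy gives (1) dx ∧ dy ∧ dz
  d(x*y) includes (∂/∂y)(x*y) dy = (x) dy, which multiplied by dx ∧ dz gives (-x) dx ∧ dy ∧ dz
  d(-x^2 - z^2) includes (∂/∂x)(-x^2 - z^2) dx = (-2*x) dx, which multiplied by dy ∧ dz gives (-2*x) dx ∧ dy ∧ dz
Collecting like 3-forms: d(omega) = (1 - 3*x) dx ∧ dy ∧ dz.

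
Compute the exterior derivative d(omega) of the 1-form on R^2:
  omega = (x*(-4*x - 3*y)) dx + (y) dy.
d(omega) = (3*x) dx ∧ dy

For a 1-form omega = sum_i f_i dx_i, the exterior derivative is
  d(omega) = sum_{i < j} (∂f_j/∂x_i - ∂f_i/∂x_j) dx_i ∧ dx_j.
  coefficient of dx ∧ dy: ∂f_2/∂x - ∂f_1/∂y = ∂(y)/∂x - ∂(x*(-4*x - 3*y))/∂y = 3*x
Assembling: d(omega) = (3*x) dx ∧ dy.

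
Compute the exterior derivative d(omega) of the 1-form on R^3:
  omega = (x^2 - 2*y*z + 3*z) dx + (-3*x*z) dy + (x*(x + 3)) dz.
d(omega) = (-z) dx ∧ dy + (2*x + 2*y) dx ∧ dz + (3*x) dy ∧ dz

For a 1-form omega = sum_i f_i dx_i, the exterior derivative is
  d(omega) = sum_{i < j} (∂f_j/∂x_i - ∂f_i/∂x_j) dx_i ∧ dx_j.
  coefficient of dx ∧ dy: ∂f_2/∂x - ∂f_1/∂y = ∂(-3*x*z)/∂x - ∂(x^2 - 2*y*z + 3*z)/∂y = -z
  coefficient of dx ∧ dz: ∂f_3/∂x - ∂f_1/∂z = ∂(x*(x + 3))/∂x - ∂(x^2 - 2*y*z + 3*z)/∂z = 2*x + 2*y
  coefficient of dy ∧ dz: ∂f_3/∂y - ∂f_2/∂z = ∂(x*(x + 3))/∂y - ∂(-3*x*z)/∂z = 3*x
Assembling: d(omega) = (-z) dx ∧ dy + (2*x + 2*y) dx ∧ dz + (3*x) dy ∧ dz.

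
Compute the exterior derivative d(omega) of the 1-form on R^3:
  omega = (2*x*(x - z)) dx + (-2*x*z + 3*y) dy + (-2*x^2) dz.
d(omega) = (-2*z) dx ∧ dy + (-2*x) dx ∧ dz + (2*x) dy ∧ dz

For a 1-form omega = sum_i f_i dx_i, the exterior derivative is
  d(omega) = sum_{i < j} (∂f_j/∂x_i - ∂f_i/∂x_j) dx_i ∧ dx_j.
  coefficient of dx ∧ dy: ∂f_2/∂x - ∂f_1/∂y = ∂(-2*x*z + 3*y)/∂x - ∂(2*x*(x - z))/∂y = -2*z
  coefficient of dx ∧ dz: ∂f_3/∂x - ∂f_1/∂z = ∂(-2*x^2)/∂x - ∂(2*x*(x - z))/∂z = -2*x
  coefficient of dy ∧ dz: ∂f_3/∂y - ∂f_2/∂z = ∂(-2*x^2)/∂y - ∂(-2*x*z + 3*y)/∂z = 2*x
Assembling: d(omega) = (-2*z) dx ∧ dy + (-2*x) dx ∧ dz + (2*x) dy ∧ dz.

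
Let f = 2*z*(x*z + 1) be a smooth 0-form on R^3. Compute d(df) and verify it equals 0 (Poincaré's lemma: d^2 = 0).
d(df) = 0

Step 1: df = sum_i (∂f/∂x_i) dx_i = (2*z^2) dx + (0) dy + (4*x*z + 2) dz.
Step 2: Apply d again. Using the 1-form formula, the coefficient of dx ∧ dy in d(df) is ∂^2 f/∂x ∂y - ∂^2 f/∂y ∂x = (0) - (0) = 0 (equality of mixed partials for smooth f).
Similarly for dx ∧ dz and dy ∧ dz — all coefficients vanish. So d(df) = 0.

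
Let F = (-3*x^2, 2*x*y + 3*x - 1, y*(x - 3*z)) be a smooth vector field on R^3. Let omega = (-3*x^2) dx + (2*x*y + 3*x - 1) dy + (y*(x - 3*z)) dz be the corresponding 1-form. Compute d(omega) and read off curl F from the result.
d(omega) = (x - 3*z) dy ∧ dz + (-y) dz ∧ dx + (2*y + 3) dx ∧ dy; curl F = (x - 3*z, -y, 2*y + 3)

d omega = sum_{i<j} (∂f_j/∂x_i - ∂f_i/∂x_j) dx_i ∧ dx_j. Under the identification (dy ∧ dz, dz ∧ dx, dx ∧ dy) ↔ (e_x, e_y, e_z), the coefficients are exactly the components of curl F. Compute:
  ∂R/∂y - ∂Q/∂z = (x - 3*z) - (0) = x - 3*z
  ∂P/∂z - ∂R/∂x = (0) - (y) = -y
  ∂Q/∂x - ∂P/∂y = (2*y + 3) - (0) = 2*y + 3.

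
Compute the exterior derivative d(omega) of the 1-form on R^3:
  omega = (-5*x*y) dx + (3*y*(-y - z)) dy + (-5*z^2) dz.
d(omega) = (5*x) dx ∧ dy + (3*y) dy ∧ dz

For a 1-form omega = sum_i f_i dx_i, the exterior derivative is
  d(omega) = sum_{i < j} (∂f_j/∂x_i - ∂f_i/∂x_j) dx_i ∧ dx_j.
  coefficient of dx ∧ dy: ∂f_2/∂x - ∂f_1/∂y = ∂(3*y*(-y - z))/∂x - ∂(-5*x*y)/∂y = 5*x
  coefficient of dy ∧ dz: ∂f_3/∂y - ∂f_2/∂z = ∂(-5*z^2)/∂y - ∂(3*y*(-y - z))/∂z = 3*y
Assembling: d(omega) = (5*x) dx ∧ dy + (3*y) dy ∧ dz.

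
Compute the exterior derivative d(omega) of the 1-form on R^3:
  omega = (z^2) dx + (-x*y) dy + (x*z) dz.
d(omega) = (-y) dx ∧ dy + (-z) dx ∧ dz

For a 1-form omega = sum_i f_i dx_i, the exterior derivative is
  d(omega) = sum_{i < j} (∂f_j/∂x_i - ∂f_i/∂x_j) dx_i ∧ dx_j.
  coefficient of dx ∧ dy: ∂f_2/∂x - ∂f_1/∂y = ∂(-x*y)/∂x - ∂(z^2)/∂y = -y
  coefficient of dx ∧ dz: ∂f_3/∂x - ∂f_1/∂z = ∂(x*z)/∂x - ∂(z^2)/∂z = -z
Assembling: d(omega) = (-y) dx ∧ dy + (-z) dx ∧ dz.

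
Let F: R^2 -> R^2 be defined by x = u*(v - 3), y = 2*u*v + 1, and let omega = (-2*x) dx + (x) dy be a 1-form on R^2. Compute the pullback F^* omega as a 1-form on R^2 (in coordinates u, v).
F^* omega = (6*u*(v - 3)) du

Using F^*(f dg) = (f ∘ F) d(g ∘ F), substitute each coordinate x_i by F_i(u, v) in f_i, and replace dx_i by d F_i = (∂F_i/∂u) du + (∂F_i/∂v) dv.
  For the x component: f_1(F) = 2*u*(3 - v); d F_1 = (v - 3) du + (u) dv
  For the y component: f_2(F) = u*(v - 3); d F_2 = (2*v) du + (2*u) dv
Combining and collecting du, dv coefficients:
  coeff of du: 6*u*(v - 3)
  coeff of dv: 0
F^* omega = (6*u*(v - 3)) du.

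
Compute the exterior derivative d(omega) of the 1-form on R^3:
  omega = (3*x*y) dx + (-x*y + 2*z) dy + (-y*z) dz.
d(omega) = (-3*x - y) dx ∧ dy + (-z - 2) dy ∧ dz

For a 1-form omega = sum_i f_i dx_i, the exterior derivative is
  d(omega) = sum_{i < j} (∂f_j/∂x_i - ∂f_i/∂x_j) dx_i ∧ dx_j.
  coefficient of dx ∧ dy: ∂f_2/∂x - ∂f_1/∂y = ∂(-x*y + 2*z)/∂x - ∂(3*x*y)/∂y = -3*x - y
  coefficient of dy ∧ dz: ∂f_3/∂y - ∂f_2/∂z = ∂(-y*z)/∂y - ∂(-x*y + 2*z)/∂z = -z - 2
Assembling: d(omega) = (-3*x - y) dx ∧ dy + (-z - 2) dy ∧ dz.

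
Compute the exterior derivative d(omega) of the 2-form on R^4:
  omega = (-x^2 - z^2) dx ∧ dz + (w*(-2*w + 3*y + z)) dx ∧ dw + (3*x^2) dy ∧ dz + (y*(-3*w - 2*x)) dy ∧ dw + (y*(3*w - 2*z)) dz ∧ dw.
d(omega) = (-3*w - 2*y) dx ∧ dy ∧ dw + (-w) dx ∧ dz ∧ dw + (6*x) dx ∧ dy ∧ dz + (3*w - 2*z) dy ∧ dz ∧ dw

For a 2-form omega = sum_{i<j} g_{ij} dx_i ∧ dx_j, the exterior derivative is
  d(omega) = sum_{i<j} d(g_{ij}) ∧ dx_i ∧ dx_j = sum_{i<j, k} (∂g_{ij}/∂x_k) dx_k ∧ dx_i ∧ dx_j.
Expand each term, using dx_k ∧ dx_i ∧ dx_j = sgn(permutation) dx_{(a)} ∧ dx_{(b)} ∧ dx_{(c)} with (a < b < c) sorted:
  d(w*(-2*w + 3*y + z)) includes (∂/∂y)(w*(-2*w + 3*y + z)) dy = (3*w) dy, which multiplied by dx ∧ dw gives (-3*w) dx ∧ dy ∧ dw
  d(w*(-2*w + 3*y + z)) includes (∂/∂z)(w*(-2*w + 3*y + z)) dz = (w) dz, which multiplied by dx ∧ dw gives (-w) dx ∧ dz ∧ dw
  d(3*x^2) includes (∂/∂x)(3*x^2) dx = (6*x) dx, which multiplied by dy ∧ dz gives (6*x) dx ∧ dy ∧ dz
  d(y*(-3*w - 2*x)) includes (∂/∂x)(y*(-3*w - 2*x)) dx = (-2*y) dx, which multiplied by dy ∧ dw gives (-2*y) dx ∧ dy ∧ dw
  d(y*(3*w - 2*z)) includes (∂/∂y)(y*(3*w - 2*z)) dy = (3*w - 2*z) dy, which multiplied by dz ∧ dw gives (3*w - 2*z) dy ∧ dz ∧ dw
Collecting like 3-forms: d(omega) = (-3*w - 2*y) dx ∧ dy ∧ dw + (-w) dx ∧ dz ∧ dw + (6*x) dx ∧ dy ∧ dz + (3*w - 2*z) dy ∧ dz ∧ dw.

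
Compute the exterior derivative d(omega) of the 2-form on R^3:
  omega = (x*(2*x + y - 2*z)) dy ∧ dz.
d(omega) = (4*x + y - 2*z) dx ∧ dy ∧ dz

For a 2-form omega = sum_{i<j} g_{ij} dx_i ∧ dx_j, the exterior derivative is
  d(omega) = sum_{i<j} d(g_{ij}) ∧ dx_i ∧ dx_j = sum_{i<j, k} (∂g_{ij}/∂x_k) dx_k ∧ dx_i ∧ dx_j.
Expand each term, using dx_k ∧ dx_i ∧ dx_j = sgn(permutation) dx_{(a)} ∧ dx_{(b)} ∧ dx_{(c)} with (a < b < c) sorted:
  d(x*(2*x + y - 2*z)) includes (∂/∂x)(x*(2*x + y - 2*z)) dx = (4*x + y - 2*z) dx, which multiplied by dy ∧ dz gives (4*x + y - 2*z) dx ∧ dy ∧ dz
Collecting like 3-forms: d(omega) = (4*x + y - 2*z) dx ∧ dy ∧ dz.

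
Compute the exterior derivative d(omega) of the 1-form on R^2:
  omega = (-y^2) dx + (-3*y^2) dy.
d(omega) = (2*y) dx ∧ dy

For a 1-form omega = sum_i f_i dx_i, the exterior derivative is
  d(omega) = sum_{i < j} (∂f_j/∂x_i - ∂f_i/∂x_j) dx_i ∧ dx_j.
  coefficient of dx ∧ dy: ∂f_2/∂x - ∂f_1/∂y = ∂(-3*y^2)/∂x - ∂(-y^2)/∂y = 2*y
Assembling: d(omega) = (2*y) dx ∧ dy.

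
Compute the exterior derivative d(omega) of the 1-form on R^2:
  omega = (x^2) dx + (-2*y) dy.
d(omega) = 0

For a 1-form omega = sum_i f_i dx_i, the exterior derivative is
  d(omega) = sum_{i < j} (∂f_j/∂x_i - ∂f_i/∂x_j) dx_i ∧ dx_j.

Assembling: d(omega) = 0.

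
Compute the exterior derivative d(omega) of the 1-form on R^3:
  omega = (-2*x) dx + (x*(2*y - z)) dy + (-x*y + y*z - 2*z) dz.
d(omega) = (2*y - z) dx ∧ dy + (-y) dx ∧ dz + (z) dy ∧ dz

For a 1-form omega = sum_i f_i dx_i, the exterior derivative is
  d(omega) = sum_{i < j} (∂f_j/∂x_i - ∂f_i/∂x_j) dx_i ∧ dx_j.
  coefficient of dx ∧ dy: ∂f_2/∂x - ∂f_1/∂y = ∂(x*(2*y - z))/∂x - ∂(-2*x)/∂y = 2*y - z
  coefficient of dx ∧ dz: ∂f_3/∂x - ∂f_1/∂z = ∂(-x*y + y*z - 2*z)/∂x - ∂(-2*x)/∂z = -y
  coefficient of dy ∧ dz: ∂f_3/∂y - ∂f_2/∂z = ∂(-x*y + y*z - 2*z)/∂y - ∂(x*(2*y - z))/∂z = z
Assembling: d(omega) = (2*y - z) dx ∧ dy + (-y) dx ∧ dz + (z) dy ∧ dz.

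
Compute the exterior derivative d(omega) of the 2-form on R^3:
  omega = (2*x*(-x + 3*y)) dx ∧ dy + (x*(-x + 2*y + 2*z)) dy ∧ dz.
d(omega) = (-2*x + 2*y + 2*z) dx ∧ dy ∧ dz

For a 2-form omega = sum_{i<j} g_{ij} dx_i ∧ dx_j, the exterior derivative is
  d(omega) = sum_{i<j} d(g_{ij}) ∧ dx_i ∧ dx_j = sum_{i<j, k} (∂g_{ij}/∂x_k) dx_k ∧ dx_i ∧ dx_j.
Expand each term, using dx_k ∧ dx_i ∧ dx_j = sgn(permutation) dx_{(a)} ∧ dx_{(b)} ∧ dx_{(c)} with (a < b < c) sorted:
  d(x*(-x + 2*y + 2*z)) includes (∂/∂x)(x*(-x + 2*y + 2*z)) dx = (-2*x + 2*y + 2*z) dx, which multiplied by dy ∧ dz gives (-2*x + 2*y + 2*z) dx ∧ dy ∧ dz
Collecting like 3-forms: d(omega) = (-2*x + 2*y + 2*z) dx ∧ dy ∧ dz.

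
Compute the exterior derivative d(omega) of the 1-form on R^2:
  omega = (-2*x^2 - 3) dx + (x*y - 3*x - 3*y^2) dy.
d(omega) = (y - 3) dx ∧ dy

For a 1-form omega = sum_i f_i dx_i, the exterior derivative is
  d(omega) = sum_{i < j} (∂f_j/∂x_i - ∂f_i/∂x_j) dx_i ∧ dx_j.
  coefficient of dx ∧ dy: ∂f_2/∂x - ∂f_1/∂y = ∂(x*y - 3*x - 3*y^2)/∂x - ∂(-2*x^2 - 3)/∂y = y - 3
Assembling: d(omega) = (y - 3) dx ∧ dy.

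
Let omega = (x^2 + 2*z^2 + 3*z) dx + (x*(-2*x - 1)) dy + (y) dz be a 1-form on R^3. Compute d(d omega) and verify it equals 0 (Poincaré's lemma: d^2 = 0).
d(d omega) = 0

Step 1: d omega = sum_{i<j} (∂f_j/∂x_i - ∂f_i/∂x_j) dx_i ∧ dx_j:
  coeff of dx ∧ dy: -4*x - 1
  coeff of dx ∧ dz: -4*z - 3
  coeff of dy ∧ dz: 1
Step 2: Apply d again to each 2-form coefficient. The only possible 3-form in R^3 is dx ∧ dy ∧ dz, with coefficient
  ∂(coeff of dy∧dz)/∂x - ∂(coeff of dx∧dz)/∂y + ∂(coeff of dx∧dy)/∂z
  = ∂/∂x (1) - ∂/∂y (-4*z - 3) + ∂/∂z (-4*x - 1).
Each of these terms simplifies to sums of mixed partials that cancel in pairs. The result is 0 (by equality of mixed partials for smooth functions — Schwarz / Clairaut).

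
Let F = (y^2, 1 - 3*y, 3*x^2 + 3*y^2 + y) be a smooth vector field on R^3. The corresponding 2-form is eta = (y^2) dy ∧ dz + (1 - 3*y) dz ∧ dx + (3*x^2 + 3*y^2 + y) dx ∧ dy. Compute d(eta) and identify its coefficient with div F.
d(eta) = (-3) dx ∧ dy ∧ dz; div F = -3

For a 2-form in R^3 of the form above, applying d gives a 3-form with coefficient ∂P/∂x + ∂Q/∂y + ∂R/∂z:
  ∂P/∂x = 0
  ∂Q/∂y = -3
  ∂R/∂z = 0
Sum = -3, which is exactly div F.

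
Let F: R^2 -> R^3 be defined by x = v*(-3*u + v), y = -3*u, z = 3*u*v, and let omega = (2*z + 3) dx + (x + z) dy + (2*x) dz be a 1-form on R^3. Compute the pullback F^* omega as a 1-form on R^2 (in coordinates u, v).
F^* omega = (3*v*(-12*u*v + 2*v^2 - v - 3)) du + (-36*u^2*v + 18*u*v^2 - 9*u + 6*v) dv

Using F^*(f dg) = (f ∘ F) d(g ∘ F), substitute each coordinate x_i by F_i(u, v) in f_i, and replace dx_i by d F_i = (∂F_i/∂u) du + (∂F_i/∂v) dv.
  For the x component: f_1(F) = 6*u*v + 3; d F_1 = (-3*v) du + (-3*u + 2*v) dv
  For the y component: f_2(F) = v^2; d F_2 = (-3) du + (0) dv
  For the z component: f_3(F) = 2*v*(-3*u + v); d F_3 = (3*v) du + (3*u) dv
Combining and collecting du, dv coefficients:
  coeff of du: 3*v*(-12*u*v + 2*v^2 - v - 3)
  coeff of dv: -36*u^2*v + 18*u*v^2 - 9*u + 6*v
F^* omega = (3*v*(-12*u*v + 2*v^2 - v - 3)) du + (-36*u^2*v + 18*u*v^2 - 9*u + 6*v) dv.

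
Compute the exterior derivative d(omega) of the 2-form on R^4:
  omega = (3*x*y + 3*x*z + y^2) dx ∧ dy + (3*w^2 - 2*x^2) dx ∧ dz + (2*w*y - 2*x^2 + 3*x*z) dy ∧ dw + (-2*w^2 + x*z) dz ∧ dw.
d(omega) = (3*x) dx ∧ dy ∧ dz + (6*w + z) dx ∧ dz ∧ dw + (-4*x + 3*z) dx ∧ dy ∧ dw + (-3*x) dy ∧ dz ∧ dw

For a 2-form omega = sum_{i<j} g_{ij} dx_i ∧ dx_j, the exterior derivative is
  d(omega) = sum_{i<j} d(g_{ij}) ∧ dx_i ∧ dx_j = sum_{i<j, k} (∂g_{ij}/∂x_k) dx_k ∧ dx_i ∧ dx_j.
Expand each term, using dx_k ∧ dx_i ∧ dx_j = sgn(permutation) dx_{(a)} ∧ dx_{(b)} ∧ dx_{(c)} with (a < b < c) sorted:
  d(3*x*y + 3*x*z + y^2) includes (∂/∂z)(3*x*y + 3*x*z + y^2) dz = (3*x) dz, which multiplied by dx ∧ dy gives (3*x) dx ∧ dy ∧ dz
  d(3*w^2 - 2*x^2) includes (∂/∂w)(3*w^2 - 2*x^2) dw = (6*w) dw, which multiplied by dx ∧ dz gives (6*w) dx ∧ dz ∧ dw
  d(2*w*y - 2*x^2 + 3*x*z) includes (∂/∂x)(2*w*y - 2*x^2 + 3*x*z) dx = (-4*x + 3*z) dx, which multiplied by dy ∧ dw gives (-4*x + 3*z) dx ∧ dy ∧ dw
  d(2*w*y - 2*x^2 + 3*x*z) includes (∂/∂z)(2*w*y - 2*x^2 + 3*x*z) dz = (3*x) dz, which multiplied by dy ∧ dw gives (-3*x) dy ∧ dz ∧ dw
  d(-2*w^2 + x*z) includes (∂/∂x)(-2*w^2 + x*z) dx = (z) dx, which multiplied by dz ∧ dw gives (z) dx ∧ dz ∧ dw
Collecting like 3-forms: d(omega) = (3*x) dx ∧ dy ∧ dz + (6*w + z) dx ∧ dz ∧ dw + (-4*x + 3*z) dx ∧ dy ∧ dw + (-3*x) dy ∧ dz ∧ dw.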